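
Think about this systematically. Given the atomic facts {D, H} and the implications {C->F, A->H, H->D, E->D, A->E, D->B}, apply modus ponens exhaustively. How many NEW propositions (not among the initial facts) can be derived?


Initial facts: {D, H}
Apply modus ponens to closure:
  D and D->B  =>  B
Final known: {B, D, H}
New propositions: {B}
Count = 1

1


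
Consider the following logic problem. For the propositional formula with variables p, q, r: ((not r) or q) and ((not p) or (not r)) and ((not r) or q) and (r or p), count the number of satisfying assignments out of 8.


Evaluate all 8 assignments for p, q, r:
p=0, q=0, r=0: 0
p=0, q=0, r=1: 0
p=0, q=1, r=0: 0
p=0, q=1, r=1: 1
p=1, q=0, r=0: 1
p=1, q=0, r=1: 0
p=1, q=1, r=0: 1
p=1, q=1, r=1: 0
Satisfying count = 3

3


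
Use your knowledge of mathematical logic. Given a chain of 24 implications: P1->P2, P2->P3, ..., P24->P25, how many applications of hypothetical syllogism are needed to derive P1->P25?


With 24 implications in a chain connecting 25 propositions:
P1->P2, P2->P3, ..., P24->P25
Steps needed = (number of implications) - 1 = 24 - 1 = 23

23


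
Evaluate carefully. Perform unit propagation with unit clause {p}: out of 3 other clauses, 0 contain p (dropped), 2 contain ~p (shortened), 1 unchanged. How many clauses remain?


Satisfied (removed): 0
Shortened (remain): 2
Unchanged (remain): 1
Remaining = 2 + 1 = 3

3


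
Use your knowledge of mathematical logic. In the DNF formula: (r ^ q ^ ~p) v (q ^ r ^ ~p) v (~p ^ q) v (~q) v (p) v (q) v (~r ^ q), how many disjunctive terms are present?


A DNF formula is a disjunction of terms (conjunctions).
Terms are separated by v.
Counting the disjuncts: 7 terms.

7


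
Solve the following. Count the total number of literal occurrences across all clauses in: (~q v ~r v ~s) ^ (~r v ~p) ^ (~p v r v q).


Counting literals in each clause:
Clause 1: 3 literal(s)
Clause 2: 2 literal(s)
Clause 3: 3 literal(s)
Total = 8

8


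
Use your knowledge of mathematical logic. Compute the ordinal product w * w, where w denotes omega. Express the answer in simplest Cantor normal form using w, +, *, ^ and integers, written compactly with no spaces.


Compute w * w.
Ordinal * is associative and left-distributive over +, but NOT commutative; for finite n>1, n*w = w but w*n stays w*n.
w * w = w^2 by definition.
Result = w^2

w^2


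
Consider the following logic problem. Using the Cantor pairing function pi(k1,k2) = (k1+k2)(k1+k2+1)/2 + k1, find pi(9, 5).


k1 + k2 = 14
(k1+k2)(k1+k2+1)/2 = 14 * 15 / 2 = 105
pi = 105 + 9 = 114

114


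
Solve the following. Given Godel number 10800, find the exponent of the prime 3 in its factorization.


Factorize 10800 by dividing by 3 repeatedly.
Division steps: 3 divides 10800 exactly 3 time(s).
Exponent of 3 = 3

3


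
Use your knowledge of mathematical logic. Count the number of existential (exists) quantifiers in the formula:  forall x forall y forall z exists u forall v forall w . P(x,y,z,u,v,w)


Quantifier prefix: forall x forall y forall z exists u forall v forall w
Mark each quantifier type:
  U U U E U U
Universal count = 5, Existential count = 1
Asked for existential (exists) quantifiers: 1

1


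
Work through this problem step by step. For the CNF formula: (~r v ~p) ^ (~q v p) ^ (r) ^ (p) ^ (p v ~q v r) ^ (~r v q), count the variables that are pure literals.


Check each variable for pure literal status:
p: mixed (not pure)
q: mixed (not pure)
r: mixed (not pure)
Pure literal count = 0

0


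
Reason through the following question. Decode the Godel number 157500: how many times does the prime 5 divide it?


Factorize 157500 by dividing by 5 repeatedly.
Division steps: 5 divides 157500 exactly 4 time(s).
Exponent of 5 = 4

4


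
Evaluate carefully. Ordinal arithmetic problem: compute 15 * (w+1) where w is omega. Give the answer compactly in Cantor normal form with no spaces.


Compute 15 * (w+1).
Ordinal * is associative and left-distributive over +, but NOT commutative; for finite n>1, n*w = w but w*n stays w*n.
By left-distributivity: 15 * (w+1) = 15*w + 15*1 = w + 15 = w+15.
Result = w+15

w+15


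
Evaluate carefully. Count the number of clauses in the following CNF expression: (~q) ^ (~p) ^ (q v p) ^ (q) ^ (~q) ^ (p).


A CNF formula is a conjunction of clauses.
Clauses are separated by ^.
Counting the conjuncts: 6 clauses.

6


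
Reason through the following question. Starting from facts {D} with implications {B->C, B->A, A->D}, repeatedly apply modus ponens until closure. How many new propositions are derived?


Initial facts: {D}
Apply modus ponens to closure:
  (no implication fires)
Final known: {D}
New propositions: {(none)}
Count = 0

0


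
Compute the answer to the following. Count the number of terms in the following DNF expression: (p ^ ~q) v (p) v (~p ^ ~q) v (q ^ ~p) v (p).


A DNF formula is a disjunction of terms (conjunctions).
Terms are separated by v.
Counting the disjuncts: 5 terms.

5


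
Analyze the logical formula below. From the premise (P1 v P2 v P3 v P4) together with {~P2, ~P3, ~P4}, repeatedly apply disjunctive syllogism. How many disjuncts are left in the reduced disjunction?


Original disjuncts (4): P1, P2, P3, P4
Negated (eliminate): ~P2, ~P3, ~P4
Remaining disjuncts: P1
Count = 4 - 3 = 1

1


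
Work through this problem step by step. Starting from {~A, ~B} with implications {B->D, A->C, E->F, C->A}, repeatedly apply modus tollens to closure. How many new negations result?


Initial negated facts: {~A, ~B}
Apply modus tollens to closure:
  ~A and C->A  =>  ~C
Final negated: {~A, ~B, ~C}
New negations: {~C}
Count = 1

1


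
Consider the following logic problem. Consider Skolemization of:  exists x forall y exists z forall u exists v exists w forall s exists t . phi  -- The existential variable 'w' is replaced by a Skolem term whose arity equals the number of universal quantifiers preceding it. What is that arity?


Quantifier prefix: exists x forall y exists z forall u exists v exists w forall s exists t
'w' is existentially quantified at position 6.
Universal variables preceding it: y, u
Skolem function arity = 2

2


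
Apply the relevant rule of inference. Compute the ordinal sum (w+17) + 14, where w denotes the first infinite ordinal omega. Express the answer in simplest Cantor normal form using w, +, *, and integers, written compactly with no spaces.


Compute (w+17) + 14.
Ordinal + is associative but NOT commutative; for finite n>0, n + w = w but w + n stays w+n.
By associativity: (w+17) + 14 = w + (17+14) = w+31.
Result = w+31

w+31


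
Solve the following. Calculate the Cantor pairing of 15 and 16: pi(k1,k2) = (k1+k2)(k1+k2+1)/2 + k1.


k1 + k2 = 31
(k1+k2)(k1+k2+1)/2 = 31 * 32 / 2 = 496
pi = 496 + 15 = 511

511


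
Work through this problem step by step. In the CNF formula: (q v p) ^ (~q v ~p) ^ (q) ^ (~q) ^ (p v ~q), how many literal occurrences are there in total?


Counting literals in each clause:
Clause 1: 2 literal(s)
Clause 2: 2 literal(s)
Clause 3: 1 literal(s)
Clause 4: 1 literal(s)
Clause 5: 2 literal(s)
Total = 8

8


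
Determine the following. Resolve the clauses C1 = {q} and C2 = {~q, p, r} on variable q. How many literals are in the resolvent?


Remove q from C1 and ~q from C2.
C1 remainder: {}
C2 remainder: {p, r}
Union (resolvent): {p, r}
Resolvent has 2 literal(s).

2


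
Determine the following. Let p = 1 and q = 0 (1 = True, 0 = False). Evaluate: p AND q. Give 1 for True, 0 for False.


p = 1, q = 0
Operation: p AND q
Evaluate: 1 AND 0 = 0

0


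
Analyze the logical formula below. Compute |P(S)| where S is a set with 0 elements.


The power set of a set with n elements has 2^n elements.
|P(S)| = 2^0 = 1

1


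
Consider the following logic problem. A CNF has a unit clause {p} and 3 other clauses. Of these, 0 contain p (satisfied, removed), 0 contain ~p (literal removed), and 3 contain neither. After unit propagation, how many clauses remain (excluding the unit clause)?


Satisfied (removed): 0
Shortened (remain): 0
Unchanged (remain): 3
Remaining = 0 + 3 = 3

3


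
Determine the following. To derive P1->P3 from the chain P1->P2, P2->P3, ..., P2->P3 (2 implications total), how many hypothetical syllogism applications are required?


With 2 implications in a chain connecting 3 propositions:
P1->P2, P2->P3, ..., P2->P3
Steps needed = (number of implications) - 1 = 2 - 1 = 1

1


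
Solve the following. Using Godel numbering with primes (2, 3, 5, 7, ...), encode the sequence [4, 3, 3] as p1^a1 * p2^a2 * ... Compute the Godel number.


Encode each element as an exponent of the corresponding prime:
  2^4 = 16
  3^3 = 27
  5^3 = 125
Product = 16 * 27 * 125 = 54000

54000


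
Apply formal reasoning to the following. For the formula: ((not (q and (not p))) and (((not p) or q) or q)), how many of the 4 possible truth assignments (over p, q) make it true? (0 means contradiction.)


Check all 4 assignments:
p=0, q=0: 1
p=0, q=1: 0
p=1, q=0: 0
p=1, q=1: 1
Count of True = 2

2


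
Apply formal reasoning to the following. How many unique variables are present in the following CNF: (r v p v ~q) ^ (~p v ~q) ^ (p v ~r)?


Identify each variable that appears in the formula.
Variables found: p, q, r
Count = 3

3


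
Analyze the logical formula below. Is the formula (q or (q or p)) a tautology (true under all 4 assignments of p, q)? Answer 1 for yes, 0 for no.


Check all 4 assignments:
p=0, q=0: 0
p=0, q=1: 1
p=1, q=0: 1
p=1, q=1: 1
Satisfying count = 3/4.
Tautology iff count = 4: no.

0


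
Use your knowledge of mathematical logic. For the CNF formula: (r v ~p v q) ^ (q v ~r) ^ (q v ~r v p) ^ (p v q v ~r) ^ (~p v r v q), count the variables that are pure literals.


Check each variable for pure literal status:
p: mixed (not pure)
q: pure positive
r: mixed (not pure)
Pure literal count = 1

1


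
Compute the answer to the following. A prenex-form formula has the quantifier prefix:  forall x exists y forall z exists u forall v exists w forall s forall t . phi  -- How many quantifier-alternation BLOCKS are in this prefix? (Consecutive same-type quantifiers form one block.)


Quantifier-type sequence: A E A E A E A A  (A=forall, E=exists)
Group into maximal same-type runs:
  Ax1 | Ex1 | Ax1 | Ex1 | Ax1 | Ex1 | Ax2
Number of blocks = 7

7


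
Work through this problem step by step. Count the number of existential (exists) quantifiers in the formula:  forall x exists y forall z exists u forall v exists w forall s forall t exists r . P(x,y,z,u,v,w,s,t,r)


Quantifier prefix: forall x exists y forall z exists u forall v exists w forall s forall t exists r
Mark each quantifier type:
  U E U E U E U U E
Universal count = 5, Existential count = 4
Asked for existential (exists) quantifiers: 4

4


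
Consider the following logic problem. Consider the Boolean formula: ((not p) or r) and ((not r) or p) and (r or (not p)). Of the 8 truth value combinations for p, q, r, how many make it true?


Evaluate all 8 assignments for p, q, r:
p=0, q=0, r=0: 1
p=0, q=0, r=1: 0
p=0, q=1, r=0: 1
p=0, q=1, r=1: 0
p=1, q=0, r=0: 0
p=1, q=0, r=1: 1
p=1, q=1, r=0: 0
p=1, q=1, r=1: 1
Satisfying count = 4

4


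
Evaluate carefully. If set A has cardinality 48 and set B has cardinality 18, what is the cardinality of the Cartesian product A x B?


The Cartesian product A x B contains all ordered pairs (a, b).
|A x B| = |A| * |B| = 48 * 18 = 864

864


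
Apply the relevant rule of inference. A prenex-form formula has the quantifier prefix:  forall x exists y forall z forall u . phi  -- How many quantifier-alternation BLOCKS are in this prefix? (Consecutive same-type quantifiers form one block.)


Quantifier-type sequence: A E A A  (A=forall, E=exists)
Group into maximal same-type runs:
  Ax1 | Ex1 | Ax2
Number of blocks = 3

3


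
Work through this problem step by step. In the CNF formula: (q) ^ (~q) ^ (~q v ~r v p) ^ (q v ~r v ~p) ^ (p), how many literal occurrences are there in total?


Counting literals in each clause:
Clause 1: 1 literal(s)
Clause 2: 1 literal(s)
Clause 3: 3 literal(s)
Clause 4: 3 literal(s)
Clause 5: 1 literal(s)
Total = 9

9


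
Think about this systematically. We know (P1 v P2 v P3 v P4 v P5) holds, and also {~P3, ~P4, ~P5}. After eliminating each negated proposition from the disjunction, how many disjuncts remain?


Original disjuncts (5): P1, P2, P3, P4, P5
Negated (eliminate): ~P3, ~P4, ~P5
Remaining disjuncts: P1, P2
Count = 5 - 3 = 2

2


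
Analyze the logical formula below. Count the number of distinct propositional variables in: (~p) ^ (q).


Identify each variable that appears in the formula.
Variables found: p, q
Count = 2

2


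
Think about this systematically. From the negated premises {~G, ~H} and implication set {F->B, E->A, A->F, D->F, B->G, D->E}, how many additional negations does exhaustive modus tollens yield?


Initial negated facts: {~G, ~H}
Apply modus tollens to closure:
  ~G and B->G  =>  ~B
  ~B and F->B  =>  ~F
  ~F and A->F  =>  ~A
  ~F and D->F  =>  ~D
  ~A and E->A  =>  ~E
Final negated: {~A, ~B, ~D, ~E, ~F, ~G, ~H}
New negations: {~A, ~B, ~D, ~E, ~F}
Count = 5

5


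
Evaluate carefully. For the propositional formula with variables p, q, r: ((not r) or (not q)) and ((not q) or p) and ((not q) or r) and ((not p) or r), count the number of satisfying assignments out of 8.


Evaluate all 8 assignments for p, q, r:
p=0, q=0, r=0: 1
p=0, q=0, r=1: 1
p=0, q=1, r=0: 0
p=0, q=1, r=1: 0
p=1, q=0, r=0: 0
p=1, q=0, r=1: 1
p=1, q=1, r=0: 0
p=1, q=1, r=1: 0
Satisfying count = 3

3


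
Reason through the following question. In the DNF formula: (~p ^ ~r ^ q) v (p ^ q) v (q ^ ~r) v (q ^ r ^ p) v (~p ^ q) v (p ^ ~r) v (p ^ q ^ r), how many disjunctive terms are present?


A DNF formula is a disjunction of terms (conjunctions).
Terms are separated by v.
Counting the disjuncts: 7 terms.

7


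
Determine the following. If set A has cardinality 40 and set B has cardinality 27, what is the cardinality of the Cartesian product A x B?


The Cartesian product A x B contains all ordered pairs (a, b).
|A x B| = |A| * |B| = 40 * 27 = 1080

1080


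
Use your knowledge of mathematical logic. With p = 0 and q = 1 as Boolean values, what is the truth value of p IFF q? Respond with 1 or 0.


p = 0, q = 1
Operation: p IFF q
Evaluate: 0 IFF 1 = 0

0


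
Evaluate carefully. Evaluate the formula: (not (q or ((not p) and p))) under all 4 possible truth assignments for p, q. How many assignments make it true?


Check all 4 assignments:
p=0, q=0: 1
p=0, q=1: 0
p=1, q=0: 1
p=1, q=1: 0
Count of True = 2

2


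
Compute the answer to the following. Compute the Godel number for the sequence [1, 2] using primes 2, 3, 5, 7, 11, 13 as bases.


Encode each element as an exponent of the corresponding prime:
  2^1 = 2
  3^2 = 9
Product = 2 * 9 = 18

18


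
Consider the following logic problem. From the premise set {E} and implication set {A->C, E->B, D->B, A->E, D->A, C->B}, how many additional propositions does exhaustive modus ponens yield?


Initial facts: {E}
Apply modus ponens to closure:
  E and E->B  =>  B
Final known: {B, E}
New propositions: {B}
Count = 1

1


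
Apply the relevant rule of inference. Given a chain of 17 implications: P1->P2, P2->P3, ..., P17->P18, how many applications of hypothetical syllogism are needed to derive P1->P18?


With 17 implications in a chain connecting 18 propositions:
P1->P2, P2->P3, ..., P17->P18
Steps needed = (number of implications) - 1 = 17 - 1 = 16

16


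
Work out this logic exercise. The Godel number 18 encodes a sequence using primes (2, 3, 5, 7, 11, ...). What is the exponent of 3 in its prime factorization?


Factorize 18 by dividing by 3 repeatedly.
Division steps: 3 divides 18 exactly 2 time(s).
Exponent of 3 = 2

2


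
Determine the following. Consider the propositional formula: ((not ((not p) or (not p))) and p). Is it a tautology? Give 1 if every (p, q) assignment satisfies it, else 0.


Check all 4 assignments:
p=0, q=0: 0
p=0, q=1: 0
p=1, q=0: 1
p=1, q=1: 1
Satisfying count = 2/4.
Tautology iff count = 4: no.

0


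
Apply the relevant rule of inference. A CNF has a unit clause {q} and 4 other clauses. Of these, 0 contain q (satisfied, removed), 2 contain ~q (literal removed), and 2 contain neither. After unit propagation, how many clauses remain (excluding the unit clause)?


Satisfied (removed): 0
Shortened (remain): 2
Unchanged (remain): 2
Remaining = 2 + 2 = 4

4


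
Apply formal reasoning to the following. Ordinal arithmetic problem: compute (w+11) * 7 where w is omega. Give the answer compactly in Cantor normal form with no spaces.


Compute (w+11) * 7.
Ordinal * is associative and left-distributive over +, but NOT commutative; for finite n>1, n*w = w but w*n stays w*n.
(w+11) * 7 = (w+11) repeated 7 times. Each intermediate +11 is absorbed by the following w; only the last survives: w*7+11.
Result = w*7+11

w*7+11


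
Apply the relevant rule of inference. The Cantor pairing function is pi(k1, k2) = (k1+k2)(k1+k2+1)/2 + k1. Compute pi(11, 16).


k1 + k2 = 27
(k1+k2)(k1+k2+1)/2 = 27 * 28 / 2 = 378
pi = 378 + 11 = 389

389


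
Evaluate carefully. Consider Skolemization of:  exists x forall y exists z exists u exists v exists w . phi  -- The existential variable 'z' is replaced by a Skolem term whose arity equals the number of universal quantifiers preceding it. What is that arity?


Quantifier prefix: exists x forall y exists z exists u exists v exists w
'z' is existentially quantified at position 3.
Universal variables preceding it: y
Skolem function arity = 1

1


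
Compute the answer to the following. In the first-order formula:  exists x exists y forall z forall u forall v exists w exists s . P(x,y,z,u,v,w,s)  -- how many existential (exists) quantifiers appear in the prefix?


Quantifier prefix: exists x exists y forall z forall u forall v exists w exists s
Mark each quantifier type:
  E E U U U E E
Universal count = 3, Existential count = 4
Asked for existential (exists) quantifiers: 4

4


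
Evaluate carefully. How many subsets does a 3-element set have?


The power set of a set with n elements has 2^n elements.
|P(S)| = 2^3 = 8

8


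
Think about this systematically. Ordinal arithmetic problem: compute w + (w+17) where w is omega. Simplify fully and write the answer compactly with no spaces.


Compute w + (w+17).
Ordinal + is associative but NOT commutative; for finite n>0, n + w = w but w + n stays w+n.
w + (w+17) = (w+w) + 17 = w*2+17.
Result = w*2+17

w*2+17


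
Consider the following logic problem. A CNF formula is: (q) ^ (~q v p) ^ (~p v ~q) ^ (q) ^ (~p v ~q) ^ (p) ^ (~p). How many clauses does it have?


A CNF formula is a conjunction of clauses.
Clauses are separated by ^.
Counting the conjuncts: 7 clauses.

7


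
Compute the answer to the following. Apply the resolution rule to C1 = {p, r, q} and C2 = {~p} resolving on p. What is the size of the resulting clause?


Remove p from C1 and ~p from C2.
C1 remainder: {r, q}
C2 remainder: {}
Union (resolvent): {q, r}
Resolvent has 2 literal(s).

2


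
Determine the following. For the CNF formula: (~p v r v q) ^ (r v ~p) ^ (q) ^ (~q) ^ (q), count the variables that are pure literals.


Check each variable for pure literal status:
p: pure negative
q: mixed (not pure)
r: pure positive
Pure literal count = 2

2


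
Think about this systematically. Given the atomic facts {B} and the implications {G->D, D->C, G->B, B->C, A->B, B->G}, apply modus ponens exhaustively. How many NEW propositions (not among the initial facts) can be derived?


Initial facts: {B}
Apply modus ponens to closure:
  B and B->C  =>  C
  B and B->G  =>  G
  G and G->D  =>  D
Final known: {B, C, D, G}
New propositions: {C, D, G}
Count = 3

3


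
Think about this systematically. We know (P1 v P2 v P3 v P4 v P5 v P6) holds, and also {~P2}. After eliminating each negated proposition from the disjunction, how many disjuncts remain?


Original disjuncts (6): P1, P2, P3, P4, P5, P6
Negated (eliminate): ~P2
Remaining disjuncts: P1, P3, P4, P5, P6
Count = 6 - 1 = 5

5


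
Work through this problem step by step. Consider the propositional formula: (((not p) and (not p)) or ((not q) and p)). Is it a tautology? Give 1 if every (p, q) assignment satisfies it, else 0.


Check all 4 assignments:
p=0, q=0: 1
p=0, q=1: 1
p=1, q=0: 1
p=1, q=1: 0
Satisfying count = 3/4.
Tautology iff count = 4: no.

0


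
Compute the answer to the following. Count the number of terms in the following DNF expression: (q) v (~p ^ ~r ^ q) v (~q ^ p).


A DNF formula is a disjunction of terms (conjunctions).
Terms are separated by v.
Counting the disjuncts: 3 terms.

3


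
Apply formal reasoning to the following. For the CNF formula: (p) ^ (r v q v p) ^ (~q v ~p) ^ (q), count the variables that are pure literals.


Check each variable for pure literal status:
p: mixed (not pure)
q: mixed (not pure)
r: pure positive
Pure literal count = 1

1


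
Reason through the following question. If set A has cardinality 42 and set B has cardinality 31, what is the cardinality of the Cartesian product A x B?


The Cartesian product A x B contains all ordered pairs (a, b).
|A x B| = |A| * |B| = 42 * 31 = 1302

1302


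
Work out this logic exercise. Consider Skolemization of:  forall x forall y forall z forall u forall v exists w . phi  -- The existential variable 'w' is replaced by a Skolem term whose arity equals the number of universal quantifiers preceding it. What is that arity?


Quantifier prefix: forall x forall y forall z forall u forall v exists w
'w' is existentially quantified at position 6.
Universal variables preceding it: x, y, z, u, v
Skolem function arity = 5

5


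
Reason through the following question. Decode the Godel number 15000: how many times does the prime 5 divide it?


Factorize 15000 by dividing by 5 repeatedly.
Division steps: 5 divides 15000 exactly 4 time(s).
Exponent of 5 = 4

4


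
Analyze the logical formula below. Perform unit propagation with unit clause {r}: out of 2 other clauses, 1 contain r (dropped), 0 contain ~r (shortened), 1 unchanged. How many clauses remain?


Satisfied (removed): 1
Shortened (remain): 0
Unchanged (remain): 1
Remaining = 0 + 1 = 1

1


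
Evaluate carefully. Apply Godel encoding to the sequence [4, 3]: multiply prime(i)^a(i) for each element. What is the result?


Encode each element as an exponent of the corresponding prime:
  2^4 = 16
  3^3 = 27
Product = 16 * 27 = 432

432


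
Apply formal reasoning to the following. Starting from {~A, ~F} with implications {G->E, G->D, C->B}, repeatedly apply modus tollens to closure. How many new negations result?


Initial negated facts: {~A, ~F}
Apply modus tollens to closure:
  (no implication fires)
Final negated: {~A, ~F}
New negations: {(none)}
Count = 0

0


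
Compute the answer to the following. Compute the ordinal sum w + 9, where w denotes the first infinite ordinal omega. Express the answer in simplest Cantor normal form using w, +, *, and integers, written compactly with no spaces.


Compute w + 9.
Ordinal + is associative but NOT commutative; for finite n>0, n + w = w but w + n stays w+n.
w + 9 is already in normal form (a successor ordinal beyond w).
Result = w+9

w+9


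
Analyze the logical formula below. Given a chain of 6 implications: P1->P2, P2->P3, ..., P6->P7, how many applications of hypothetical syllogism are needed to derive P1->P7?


With 6 implications in a chain connecting 7 propositions:
P1->P2, P2->P3, ..., P6->P7
Steps needed = (number of implications) - 1 = 6 - 1 = 5

5


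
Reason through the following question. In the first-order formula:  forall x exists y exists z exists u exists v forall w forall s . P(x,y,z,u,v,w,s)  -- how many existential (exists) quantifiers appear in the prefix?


Quantifier prefix: forall x exists y exists z exists u exists v forall w forall s
Mark each quantifier type:
  U E E E E U U
Universal count = 3, Existential count = 4
Asked for existential (exists) quantifiers: 4

4


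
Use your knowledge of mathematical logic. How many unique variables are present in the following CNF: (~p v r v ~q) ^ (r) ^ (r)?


Identify each variable that appears in the formula.
Variables found: p, q, r
Count = 3

3


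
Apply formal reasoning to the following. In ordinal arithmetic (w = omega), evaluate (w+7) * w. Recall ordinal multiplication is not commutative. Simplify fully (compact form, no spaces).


Compute (w+7) * w.
Ordinal * is associative and left-distributive over +, but NOT commutative; for finite n>1, n*w = w but w*n stays w*n.
(w+7) * w = sup{(w+7)*k : k<w} = sup{w*k+7} = w^2 (the +7 tail is absorbed in the limit).
Result = w^2

w^2


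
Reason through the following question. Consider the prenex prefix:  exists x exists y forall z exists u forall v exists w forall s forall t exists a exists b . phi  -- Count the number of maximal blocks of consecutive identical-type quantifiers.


Quantifier-type sequence: E E A E A E A A E E  (A=forall, E=exists)
Group into maximal same-type runs:
  Ex2 | Ax1 | Ex1 | Ax1 | Ex1 | Ax2 | Ex2
Number of blocks = 7

7


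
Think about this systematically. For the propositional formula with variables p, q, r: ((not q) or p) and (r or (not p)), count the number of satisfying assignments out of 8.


Evaluate all 8 assignments for p, q, r:
p=0, q=0, r=0: 1
p=0, q=0, r=1: 1
p=0, q=1, r=0: 0
p=0, q=1, r=1: 0
p=1, q=0, r=0: 0
p=1, q=0, r=1: 1
p=1, q=1, r=0: 0
p=1, q=1, r=1: 1
Satisfying count = 4

4


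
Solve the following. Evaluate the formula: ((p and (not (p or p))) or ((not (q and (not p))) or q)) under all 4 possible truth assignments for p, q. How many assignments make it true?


Check all 4 assignments:
p=0, q=0: 1
p=0, q=1: 1
p=1, q=0: 1
p=1, q=1: 1
Count of True = 4

4


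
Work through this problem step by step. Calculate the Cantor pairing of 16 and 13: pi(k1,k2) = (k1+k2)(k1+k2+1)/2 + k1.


k1 + k2 = 29
(k1+k2)(k1+k2+1)/2 = 29 * 30 / 2 = 435
pi = 435 + 16 = 451

451


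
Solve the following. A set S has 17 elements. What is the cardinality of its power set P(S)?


The power set of a set with n elements has 2^n elements.
|P(S)| = 2^17 = 131072

131072


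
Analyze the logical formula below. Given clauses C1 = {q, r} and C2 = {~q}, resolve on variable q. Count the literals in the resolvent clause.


Remove q from C1 and ~q from C2.
C1 remainder: {r}
C2 remainder: {}
Union (resolvent): {r}
Resolvent has 1 literal(s).

1


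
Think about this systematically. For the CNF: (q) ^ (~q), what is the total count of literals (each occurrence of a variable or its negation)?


Counting literals in each clause:
Clause 1: 1 literal(s)
Clause 2: 1 literal(s)
Total = 2

2


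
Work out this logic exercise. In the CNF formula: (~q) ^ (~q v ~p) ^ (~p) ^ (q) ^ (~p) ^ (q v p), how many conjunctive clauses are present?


A CNF formula is a conjunction of clauses.
Clauses are separated by ^.
Counting the conjuncts: 6 clauses.

6


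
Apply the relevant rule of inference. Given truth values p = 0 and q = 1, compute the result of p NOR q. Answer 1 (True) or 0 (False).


p = 0, q = 1
Operation: p NOR q
Evaluate: 0 NOR 1 = 0

0


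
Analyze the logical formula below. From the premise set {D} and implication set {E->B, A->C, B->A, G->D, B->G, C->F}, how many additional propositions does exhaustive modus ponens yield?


Initial facts: {D}
Apply modus ponens to closure:
  (no implication fires)
Final known: {D}
New propositions: {(none)}
Count = 0

0


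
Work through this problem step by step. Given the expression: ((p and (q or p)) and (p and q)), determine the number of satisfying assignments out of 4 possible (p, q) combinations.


Check all 4 assignments:
p=0, q=0: 0
p=0, q=1: 0
p=1, q=0: 0
p=1, q=1: 1
Count of True = 1

1


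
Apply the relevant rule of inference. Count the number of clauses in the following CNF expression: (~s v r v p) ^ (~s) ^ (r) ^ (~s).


A CNF formula is a conjunction of clauses.
Clauses are separated by ^.
Counting the conjuncts: 4 clauses.

4


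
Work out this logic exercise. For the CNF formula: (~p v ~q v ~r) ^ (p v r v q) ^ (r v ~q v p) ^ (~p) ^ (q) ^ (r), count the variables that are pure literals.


Check each variable for pure literal status:
p: mixed (not pure)
q: mixed (not pure)
r: mixed (not pure)
Pure literal count = 0

0


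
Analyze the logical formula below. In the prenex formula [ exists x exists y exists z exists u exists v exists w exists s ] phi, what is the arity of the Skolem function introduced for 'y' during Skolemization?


Quantifier prefix: exists x exists y exists z exists u exists v exists w exists s
'y' is existentially quantified at position 2.
No universal quantifiers precede it.
Skolem function arity = 0 (a Skolem constant)

0


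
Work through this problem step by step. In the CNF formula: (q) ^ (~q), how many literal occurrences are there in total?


Counting literals in each clause:
Clause 1: 1 literal(s)
Clause 2: 1 literal(s)
Total = 2

2


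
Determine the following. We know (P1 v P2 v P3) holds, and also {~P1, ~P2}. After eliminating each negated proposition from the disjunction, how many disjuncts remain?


Original disjuncts (3): P1, P2, P3
Negated (eliminate): ~P1, ~P2
Remaining disjuncts: P3
Count = 3 - 2 = 1

1


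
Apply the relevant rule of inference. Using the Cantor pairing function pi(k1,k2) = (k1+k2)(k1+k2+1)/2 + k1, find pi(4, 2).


k1 + k2 = 6
(k1+k2)(k1+k2+1)/2 = 6 * 7 / 2 = 21
pi = 21 + 4 = 25

25


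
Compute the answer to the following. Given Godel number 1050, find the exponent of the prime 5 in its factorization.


Factorize 1050 by dividing by 5 repeatedly.
Division steps: 5 divides 1050 exactly 2 time(s).
Exponent of 5 = 2

2


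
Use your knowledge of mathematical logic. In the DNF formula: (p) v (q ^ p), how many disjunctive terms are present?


A DNF formula is a disjunction of terms (conjunctions).
Terms are separated by v.
Counting the disjuncts: 2 terms.

2


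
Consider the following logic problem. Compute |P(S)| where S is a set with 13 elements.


The power set of a set with n elements has 2^n elements.
|P(S)| = 2^13 = 8192

8192


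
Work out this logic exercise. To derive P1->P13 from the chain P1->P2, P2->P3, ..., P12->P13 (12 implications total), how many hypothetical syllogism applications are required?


With 12 implications in a chain connecting 13 propositions:
P1->P2, P2->P3, ..., P12->P13
Steps needed = (number of implications) - 1 = 12 - 1 = 11

11


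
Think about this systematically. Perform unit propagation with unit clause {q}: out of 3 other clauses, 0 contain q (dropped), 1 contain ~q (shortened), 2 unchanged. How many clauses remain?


Satisfied (removed): 0
Shortened (remain): 1
Unchanged (remain): 2
Remaining = 1 + 2 = 3

3


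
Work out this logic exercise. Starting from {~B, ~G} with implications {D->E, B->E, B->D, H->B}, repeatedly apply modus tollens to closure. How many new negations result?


Initial negated facts: {~B, ~G}
Apply modus tollens to closure:
  ~B and H->B  =>  ~H
Final negated: {~B, ~G, ~H}
New negations: {~H}
Count = 1

1


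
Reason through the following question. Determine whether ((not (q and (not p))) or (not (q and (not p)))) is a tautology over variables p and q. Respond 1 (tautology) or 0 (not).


Check all 4 assignments:
p=0, q=0: 1
p=0, q=1: 0
p=1, q=0: 1
p=1, q=1: 1
Satisfying count = 3/4.
Tautology iff count = 4: no.

0


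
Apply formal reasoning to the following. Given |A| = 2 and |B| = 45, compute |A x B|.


The Cartesian product A x B contains all ordered pairs (a, b).
|A x B| = |A| * |B| = 2 * 45 = 90

90


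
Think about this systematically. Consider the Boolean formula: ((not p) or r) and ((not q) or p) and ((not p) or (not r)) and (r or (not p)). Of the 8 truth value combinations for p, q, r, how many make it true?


Evaluate all 8 assignments for p, q, r:
p=0, q=0, r=0: 1
p=0, q=0, r=1: 1
p=0, q=1, r=0: 0
p=0, q=1, r=1: 0
p=1, q=0, r=0: 0
p=1, q=0, r=1: 0
p=1, q=1, r=0: 0
p=1, q=1, r=1: 0
Satisfying count = 2

2


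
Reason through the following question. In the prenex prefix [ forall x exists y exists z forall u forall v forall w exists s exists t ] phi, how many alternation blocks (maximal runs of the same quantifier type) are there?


Quantifier-type sequence: A E E A A A E E  (A=forall, E=exists)
Group into maximal same-type runs:
  Ax1 | Ex2 | Ax3 | Ex2
Number of blocks = 4

4


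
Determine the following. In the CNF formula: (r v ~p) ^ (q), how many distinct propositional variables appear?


Identify each variable that appears in the formula.
Variables found: p, q, r
Count = 3

3


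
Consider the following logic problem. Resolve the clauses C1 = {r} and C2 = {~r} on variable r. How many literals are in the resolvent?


Remove r from C1 and ~r from C2.
C1 remainder: {}
C2 remainder: {}
Union (resolvent): {} (empty clause)
Resolvent has 0 literal(s).

0


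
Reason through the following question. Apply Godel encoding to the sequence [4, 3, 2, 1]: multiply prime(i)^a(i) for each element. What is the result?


Encode each element as an exponent of the corresponding prime:
  2^4 = 16
  3^3 = 27
  5^2 = 25
  7^1 = 7
Product = 16 * 27 * 25 * 7 = 75600

75600


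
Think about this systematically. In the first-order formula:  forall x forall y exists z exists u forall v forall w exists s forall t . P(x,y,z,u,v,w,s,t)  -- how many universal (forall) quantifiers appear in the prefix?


Quantifier prefix: forall x forall y exists z exists u forall v forall w exists s forall t
Mark each quantifier type:
  U U E E U U E U
Universal count = 5, Existential count = 3
Asked for universal (forall) quantifiers: 5

5


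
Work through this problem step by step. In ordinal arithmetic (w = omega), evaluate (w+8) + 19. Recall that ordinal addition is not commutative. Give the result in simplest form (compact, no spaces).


Compute (w+8) + 19.
Ordinal + is associative but NOT commutative; for finite n>0, n + w = w but w + n stays w+n.
By associativity: (w+8) + 19 = w + (8+19) = w+27.
Result = w+27

w+27


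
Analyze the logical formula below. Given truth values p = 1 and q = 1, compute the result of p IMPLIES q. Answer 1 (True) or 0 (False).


p = 1, q = 1
Operation: p IMPLIES q
Evaluate: 1 IMPLIES 1 = 1

1


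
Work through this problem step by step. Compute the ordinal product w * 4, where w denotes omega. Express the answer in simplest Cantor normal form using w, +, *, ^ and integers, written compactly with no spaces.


Compute w * 4.
Ordinal * is associative and left-distributive over +, but NOT commutative; for finite n>1, n*w = w but w*n stays w*n.
w * 4 means 4 copies of w concatenated: w*4.
Result = w*4

w*4


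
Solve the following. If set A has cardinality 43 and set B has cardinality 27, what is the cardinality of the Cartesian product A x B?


The Cartesian product A x B contains all ordered pairs (a, b).
|A x B| = |A| * |B| = 43 * 27 = 1161

1161


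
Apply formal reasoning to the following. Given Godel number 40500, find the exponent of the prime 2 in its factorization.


Factorize 40500 by dividing by 2 repeatedly.
Division steps: 2 divides 40500 exactly 2 time(s).
Exponent of 2 = 2

2


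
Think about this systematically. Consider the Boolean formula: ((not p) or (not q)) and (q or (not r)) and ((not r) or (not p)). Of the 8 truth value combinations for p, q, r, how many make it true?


Evaluate all 8 assignments for p, q, r:
p=0, q=0, r=0: 1
p=0, q=0, r=1: 0
p=0, q=1, r=0: 1
p=0, q=1, r=1: 1
p=1, q=0, r=0: 1
p=1, q=0, r=1: 0
p=1, q=1, r=0: 0
p=1, q=1, r=1: 0
Satisfying count = 4

4


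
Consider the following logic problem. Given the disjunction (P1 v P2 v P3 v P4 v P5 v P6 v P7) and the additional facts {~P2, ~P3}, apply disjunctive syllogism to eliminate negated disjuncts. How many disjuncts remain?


Original disjuncts (7): P1, P2, P3, P4, P5, P6, P7
Negated (eliminate): ~P2, ~P3
Remaining disjuncts: P1, P4, P5, P6, P7
Count = 7 - 2 = 5

5


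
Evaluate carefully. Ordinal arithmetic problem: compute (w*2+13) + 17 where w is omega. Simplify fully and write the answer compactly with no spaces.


Compute (w*2+13) + 17.
Ordinal + is associative but NOT commutative; for finite n>0, n + w = w but w + n stays w+n.
By associativity: (w*2+13) + 17 = w*2 + (13+17) = w*2+30.
Result = w*2+30

w*2+30


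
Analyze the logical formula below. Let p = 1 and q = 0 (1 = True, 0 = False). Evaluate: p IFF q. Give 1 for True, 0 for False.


p = 1, q = 0
Operation: p IFF q
Evaluate: 1 IFF 0 = 0

0


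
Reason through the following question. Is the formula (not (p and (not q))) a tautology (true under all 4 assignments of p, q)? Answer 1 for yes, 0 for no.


Check all 4 assignments:
p=0, q=0: 1
p=0, q=1: 1
p=1, q=0: 0
p=1, q=1: 1
Satisfying count = 3/4.
Tautology iff count = 4: no.

0


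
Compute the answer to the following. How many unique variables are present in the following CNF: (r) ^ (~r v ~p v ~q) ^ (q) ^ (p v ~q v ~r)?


Identify each variable that appears in the formula.
Variables found: p, q, r
Count = 3

3


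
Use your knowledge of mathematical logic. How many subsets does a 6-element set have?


The power set of a set with n elements has 2^n elements.
|P(S)| = 2^6 = 64

64


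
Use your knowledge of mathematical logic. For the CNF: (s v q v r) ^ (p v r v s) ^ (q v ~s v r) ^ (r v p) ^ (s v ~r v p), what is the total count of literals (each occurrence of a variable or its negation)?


Counting literals in each clause:
Clause 1: 3 literal(s)
Clause 2: 3 literal(s)
Clause 3: 3 literal(s)
Clause 4: 2 literal(s)
Clause 5: 3 literal(s)
Total = 14

14


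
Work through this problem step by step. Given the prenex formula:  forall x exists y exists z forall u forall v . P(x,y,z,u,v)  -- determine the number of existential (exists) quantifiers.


Quantifier prefix: forall x exists y exists z forall u forall v
Mark each quantifier type:
  U E E U U
Universal count = 3, Existential count = 2
Asked for existential (exists) quantifiers: 2

2


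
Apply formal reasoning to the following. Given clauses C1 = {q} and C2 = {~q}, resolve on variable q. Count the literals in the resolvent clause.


Remove q from C1 and ~q from C2.
C1 remainder: {}
C2 remainder: {}
Union (resolvent): {} (empty clause)
Resolvent has 0 literal(s).

0


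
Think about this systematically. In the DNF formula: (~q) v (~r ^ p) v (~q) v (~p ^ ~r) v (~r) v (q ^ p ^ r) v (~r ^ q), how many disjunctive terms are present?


A DNF formula is a disjunction of terms (conjunctions).
Terms are separated by v.
Counting the disjuncts: 7 terms.

7


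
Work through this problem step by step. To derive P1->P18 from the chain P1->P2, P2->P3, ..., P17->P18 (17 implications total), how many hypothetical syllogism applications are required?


With 17 implications in a chain connecting 18 propositions:
P1->P2, P2->P3, ..., P17->P18
Steps needed = (number of implications) - 1 = 17 - 1 = 16

16


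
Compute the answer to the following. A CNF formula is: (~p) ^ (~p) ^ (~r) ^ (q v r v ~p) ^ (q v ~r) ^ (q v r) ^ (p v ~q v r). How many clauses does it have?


A CNF formula is a conjunction of clauses.
Clauses are separated by ^.
Counting the conjuncts: 7 clauses.

7


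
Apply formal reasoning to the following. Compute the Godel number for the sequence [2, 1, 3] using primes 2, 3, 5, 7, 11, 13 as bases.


Encode each element as an exponent of the corresponding prime:
  2^2 = 4
  3^1 = 3
  5^3 = 125
Product = 4 * 3 * 125 = 1500

1500


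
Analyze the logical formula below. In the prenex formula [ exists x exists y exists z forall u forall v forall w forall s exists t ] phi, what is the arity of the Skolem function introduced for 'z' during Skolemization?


Quantifier prefix: exists x exists y exists z forall u forall v forall w forall s exists t
'z' is existentially quantified at position 3.
No universal quantifiers precede it.
Skolem function arity = 0 (a Skolem constant)

0
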